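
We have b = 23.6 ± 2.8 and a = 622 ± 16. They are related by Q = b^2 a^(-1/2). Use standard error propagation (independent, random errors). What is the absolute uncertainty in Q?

5.31

For a monomial Q ∝ b^2, a^(-1/2), fractional errors add in quadrature:
  (2·δb/b)² = (2×0.119)² = 0.0563;  (−½·δa/a)² = (-0.5×0.0257)² = 0.000165
δQ/Q = √(0.0565) = 0.238
Q = 22.3, so δQ = 0.238 × 22.3 = 5.31.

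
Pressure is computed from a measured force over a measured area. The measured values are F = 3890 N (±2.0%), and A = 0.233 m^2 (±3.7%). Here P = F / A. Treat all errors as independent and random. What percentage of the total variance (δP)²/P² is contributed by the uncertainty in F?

(δP/P)² = (1·δF/F)² + (-1·δA/A)²
  F term: (1×0.0200)² = 0.000400
  A term: (-1×0.0370)² = 0.00137
Total = 0.00177. Share from F = 0.000400/0.00177 = 0.226.

22.6%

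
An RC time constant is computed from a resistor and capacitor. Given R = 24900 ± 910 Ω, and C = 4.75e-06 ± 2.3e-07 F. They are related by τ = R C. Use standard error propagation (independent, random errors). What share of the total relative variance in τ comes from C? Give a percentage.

63.7%

(δτ/τ)² = (1·δR/R)² + (1·δC/C)²
  R term: (1×0.0365)² = 0.00134
  C term: (1×0.0484)² = 0.00234
Total = 0.00368. Share from C = 0.00234/0.00368 = 0.637.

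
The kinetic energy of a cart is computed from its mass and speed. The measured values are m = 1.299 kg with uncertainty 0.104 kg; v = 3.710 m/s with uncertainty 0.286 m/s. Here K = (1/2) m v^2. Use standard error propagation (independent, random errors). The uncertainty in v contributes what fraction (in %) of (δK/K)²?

(δK/K)² = (1·δm/m)² + (2·δv/v)²
  m term: (1×0.0801)² = 0.00641
  v term: (2×0.0771)² = 0.0238
Total = 0.0302. Share from v = 0.0238/0.0302 = 0.788.

78.8%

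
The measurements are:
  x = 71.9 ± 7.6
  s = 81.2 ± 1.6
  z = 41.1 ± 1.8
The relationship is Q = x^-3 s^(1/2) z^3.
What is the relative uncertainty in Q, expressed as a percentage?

Q is a product of powers, so relative uncertainties combine in quadrature:
  (-3·δx/x)² = (-3×0.106)² = 0.101;  (½·δs/s)² = (0.5×0.0197)² = 9.71e-05;  (3·δz/z)² = (3×0.0438)² = 0.0173
δQ/Q = √(0.118) = 0.343

34.3%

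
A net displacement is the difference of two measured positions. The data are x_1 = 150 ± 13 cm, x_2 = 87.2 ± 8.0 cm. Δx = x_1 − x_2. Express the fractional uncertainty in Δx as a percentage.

24.3%

For a sum/difference, combine absolute errors in quadrature:
  (δx_1)² = 169;  (δx_2)² = 64.0
δΔx = √(233) = 15.3 cm
Δx = 62.8 cm, so δΔx/Δx = 15.3/62.8 = 0.243.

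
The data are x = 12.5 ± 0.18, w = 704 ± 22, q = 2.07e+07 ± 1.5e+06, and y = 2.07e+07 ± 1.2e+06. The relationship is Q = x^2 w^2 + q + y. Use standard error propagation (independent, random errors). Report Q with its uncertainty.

(1.19 ± 0.0566) × 10^8

Let p = x^2·w^2 = 7.74e+07. δp/p = √((2·δx/x)² + (2·δw/w)²) = √(0.000829 + 0.00391) = 0.0688, so δp = 5.33e+06.
Q = p + q + y: δQ = √(δp² + δq² + δy²) = √(2.84e+13 + 2.25e+12 + 1.44e+12) = 5.66e+06
Q = 1.19e+08.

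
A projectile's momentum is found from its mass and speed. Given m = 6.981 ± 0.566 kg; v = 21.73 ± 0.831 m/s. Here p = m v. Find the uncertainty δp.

13.6 kg·m/s

Relative error in a monomial: (δp/p)² = Σ (nᵢ · δxᵢ/xᵢ)².
  (1·δm/m)² = (1×0.0811)² = 0.00657;  (1·δv/v)² = (1×0.0382)² = 0.00146
δp/p = √(0.00804) = 0.0896
p = 151.7 kg·m/s, so δp = 0.0896 × 151.7 = 13.6 kg·m/s.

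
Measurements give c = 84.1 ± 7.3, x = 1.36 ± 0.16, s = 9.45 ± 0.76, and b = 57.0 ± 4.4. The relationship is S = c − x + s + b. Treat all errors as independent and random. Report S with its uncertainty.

149 ± 8.56

For a sum/difference, combine absolute errors in quadrature:
  (δc)² = 53.3;  (δx)² = 0.0256;  (δs)² = 0.578;  (δb)² = 19.4
δS = √(73.3) = 8.56
S = 149.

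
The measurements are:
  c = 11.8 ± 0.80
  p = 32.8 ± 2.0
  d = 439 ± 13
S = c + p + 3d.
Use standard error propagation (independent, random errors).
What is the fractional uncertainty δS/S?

0.0287

Sums and differences: (δS)² = Σ (cᵢ δxᵢ)².
  (δc)² = 0.640;  (δp)² = 4.00;  (3·δd)² = 1520
δS = √(1530) = 39.1
S = 1360, so δS/S = 39.1/1360 = 0.0287.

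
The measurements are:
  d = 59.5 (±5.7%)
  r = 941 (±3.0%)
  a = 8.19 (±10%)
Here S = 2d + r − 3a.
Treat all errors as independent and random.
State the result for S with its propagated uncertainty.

S is a linear combination, so absolute uncertainties add in quadrature:
  (2·δd)² = 46.0;  (δr)² = 797;  (3·δa)² = 6.04
δS = √(849) = 29.1
S = 1040.

1040 ± 29.1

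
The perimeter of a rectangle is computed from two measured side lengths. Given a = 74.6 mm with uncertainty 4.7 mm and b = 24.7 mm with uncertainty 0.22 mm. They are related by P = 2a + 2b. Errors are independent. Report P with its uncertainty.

199 ± 9.41 mm

P is a linear combination, so absolute uncertainties add in quadrature:
  (2·δa)² = 88.4;  (2·δb)² = 0.194
δP = √(88.6) = 9.41 mm
P = 199 mm.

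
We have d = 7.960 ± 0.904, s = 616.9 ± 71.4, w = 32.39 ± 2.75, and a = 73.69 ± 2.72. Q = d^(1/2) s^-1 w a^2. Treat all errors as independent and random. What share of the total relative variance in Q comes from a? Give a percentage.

(δQ/Q)² = (½·δd/d)² + (-1·δs/s)² + (1·δw/w)² + (2·δa/a)²
  d term: (0.5×0.114)² = 0.00322
  s term: (-1×0.116)² = 0.0134
  w term: (1×0.0849)² = 0.00721
  a term: (2×0.0369)² = 0.00545
Total = 0.0293. Share from a = 0.00545/0.0293 = 0.186.

18.6%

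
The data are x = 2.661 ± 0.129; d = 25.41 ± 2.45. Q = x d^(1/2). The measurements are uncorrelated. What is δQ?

0.917

Relative error in a monomial: (δQ/Q)² = Σ (nᵢ · δxᵢ/xᵢ)².
  (1·δx/x)² = (1×0.0485)² = 0.00235;  (½·δd/d)² = (0.5×0.0964)² = 0.00232
δQ/Q = √(0.00467) = 0.0684
Q = 13.41, so δQ = 0.0684 × 13.41 = 0.917.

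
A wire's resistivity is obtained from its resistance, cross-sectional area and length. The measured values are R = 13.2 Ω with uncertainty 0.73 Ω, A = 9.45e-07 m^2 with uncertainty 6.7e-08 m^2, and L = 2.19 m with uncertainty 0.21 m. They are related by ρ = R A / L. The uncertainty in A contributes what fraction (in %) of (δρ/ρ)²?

29.1%

(δρ/ρ)² = (1·δR/R)² + (1·δA/A)² + (-1·δL/L)²
  R term: (1×0.0553)² = 0.00306
  A term: (1×0.0709)² = 0.00503
  L term: (-1×0.0959)² = 0.00919
Total = 0.0173. Share from A = 0.00503/0.0173 = 0.291.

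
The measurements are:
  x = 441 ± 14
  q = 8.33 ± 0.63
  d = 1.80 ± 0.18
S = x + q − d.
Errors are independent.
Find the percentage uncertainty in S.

3.13%

Absolute uncertainties add in quadrature for a linear combination:
  (δx)² = 196;  (δq)² = 0.397;  (δd)² = 0.0324
δS = √(196) = 14.0
S = 448, so δS/S = 14.0/448 = 0.0313.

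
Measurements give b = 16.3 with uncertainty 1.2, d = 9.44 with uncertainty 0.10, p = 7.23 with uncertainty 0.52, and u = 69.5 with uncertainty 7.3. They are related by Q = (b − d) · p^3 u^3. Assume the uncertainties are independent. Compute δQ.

3.66e+08

Let w = b − d = 6.86. δw = √(δb² + δd²) = √(1.44 + 0.0100) = 1.20, so δw/w = 0.176.
Q is then a monomial in w, p, u:
δQ/Q = √((δw/w)² + (3·δp/p)² + (3·δu/u)²) = √(0.0308 + 0.0466 + 0.0993) = 0.420
Q = 8.7e+08, so δQ = 0.420 × 8.7e+08 = 3.66e+08.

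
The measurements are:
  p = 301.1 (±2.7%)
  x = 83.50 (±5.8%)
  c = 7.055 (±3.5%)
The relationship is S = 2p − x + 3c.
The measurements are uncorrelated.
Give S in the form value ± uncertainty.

Each term contributes (cᵢ δxᵢ)² to (δS)²:
  (2·δp)² = 264;  (δx)² = 23.5;  (3·δc)² = 0.549
δS = √(288) = 17.0
S = 539.9.

539.9 ± 17.0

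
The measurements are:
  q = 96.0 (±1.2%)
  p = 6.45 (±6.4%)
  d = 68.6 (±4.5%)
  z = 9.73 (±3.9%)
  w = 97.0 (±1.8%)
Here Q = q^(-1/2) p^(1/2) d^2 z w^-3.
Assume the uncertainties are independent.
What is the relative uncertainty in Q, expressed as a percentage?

11.7%

For a monomial Q ∝ q^(-1/2), p^(1/2), d^2, z, w^-3, fractional errors add in quadrature:
  (−½·δq/q)² = (-0.5×0.0120)² = 3.6e-05;  (½·δp/p)² = (0.5×0.0640)² = 0.00102;  (2·δd/d)² = (2×0.0450)² = 0.00810;  (1·δz/z)² = (1×0.0390)² = 0.00152;  (-3·δw/w)² = (-3×0.0180)² = 0.00292
δQ/Q = √(0.0136) = 0.117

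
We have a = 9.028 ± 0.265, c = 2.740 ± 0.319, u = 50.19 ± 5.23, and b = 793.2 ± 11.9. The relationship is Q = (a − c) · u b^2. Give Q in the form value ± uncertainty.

(1.986 ± 0.252) × 10^8

Let w = a − c = 6.288. δw = √(δa² + δc²) = √(0.0702 + 0.102) = 0.415, so δw/w = 0.0660.
Q is then a monomial in w, u, b:
δQ/Q = √((δw/w)² + (1·δu/u)² + (2·δb/b)²) = √(0.00435 + 0.0109 + 0.000900) = 0.127
Q = 1.986e+08, so δQ = 0.127 × 1.986e+08 = 2.52e+07.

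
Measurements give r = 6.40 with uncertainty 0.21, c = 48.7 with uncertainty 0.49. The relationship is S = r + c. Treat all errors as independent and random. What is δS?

0.533

Each term contributes (cᵢ δxᵢ)² to (δS)²:
  (δr)² = 0.0441;  (δc)² = 0.240
δS = √(0.284) = 0.533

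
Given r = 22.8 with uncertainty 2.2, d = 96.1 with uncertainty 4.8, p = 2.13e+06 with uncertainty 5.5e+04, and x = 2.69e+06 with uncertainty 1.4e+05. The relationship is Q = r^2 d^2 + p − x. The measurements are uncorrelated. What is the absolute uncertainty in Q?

Let w = r^2·d^2 = 4.8e+06. δw/w = √((2·δr/r)² + (2·δd/d)²) = √(0.0372 + 0.00998) = 0.217, so δw = 1.04e+06.
Q = w + p − x: δQ = √(δw² + δp² + δx²) = √(1.09e+12 + 3.02e+09 + 1.96e+10) = 1.05e+06

1.05e+06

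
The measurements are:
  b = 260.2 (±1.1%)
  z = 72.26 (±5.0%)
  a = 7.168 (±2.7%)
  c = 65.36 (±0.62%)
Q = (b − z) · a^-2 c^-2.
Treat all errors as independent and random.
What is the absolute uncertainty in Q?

Let u = b − z = 187.9. δu = √(δb² + δz²) = √(8.19 + 13.1) = 4.61, so δu/u = 0.0245.
Q is then a monomial in u, a, c:
δQ/Q = √((δu/u)² + (-2·δa/a)² + (-2·δc/c)²) = √(0.000602 + 0.00292 + 0.000154) = 0.0606
Q = 0.0008562, so δQ = 0.0606 × 0.0008562 = 5.19e-05.

5.19e-05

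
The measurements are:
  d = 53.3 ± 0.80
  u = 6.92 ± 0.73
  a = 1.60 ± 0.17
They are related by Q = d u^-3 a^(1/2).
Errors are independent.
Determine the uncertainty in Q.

0.0654

Relative error in a monomial: (δQ/Q)² = Σ (nᵢ · δxᵢ/xᵢ)².
  (1·δd/d)² = (1×0.0150)² = 0.000225;  (-3·δu/u)² = (-3×0.105)² = 0.100;  (½·δa/a)² = (0.5×0.106)² = 0.00282
δQ/Q = √(0.103) = 0.321
Q = 0.203, so δQ = 0.321 × 0.203 = 0.0654.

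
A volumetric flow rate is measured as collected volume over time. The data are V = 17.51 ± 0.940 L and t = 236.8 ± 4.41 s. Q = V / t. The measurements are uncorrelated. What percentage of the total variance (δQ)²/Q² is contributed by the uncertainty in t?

10.7%

(δQ/Q)² = (1·δV/V)² + (-1·δt/t)²
  V term: (1×0.0537)² = 0.00288
  t term: (-1×0.0186)² = 0.000347
Total = 0.00323. Share from t = 0.000347/0.00323 = 0.107.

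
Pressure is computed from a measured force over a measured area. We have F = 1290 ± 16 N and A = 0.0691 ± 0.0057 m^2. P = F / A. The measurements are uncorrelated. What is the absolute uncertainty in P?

P is a product of powers, so relative uncertainties combine in quadrature:
  (1·δF/F)² = (1×0.0124)² = 0.000154;  (-1·δA/A)² = (-1×0.0825)² = 0.00680
δP/P = √(0.00696) = 0.0834
P = 18700 Pa, so δP = 0.0834 × 18700 = 1560 Pa.

1560 Pa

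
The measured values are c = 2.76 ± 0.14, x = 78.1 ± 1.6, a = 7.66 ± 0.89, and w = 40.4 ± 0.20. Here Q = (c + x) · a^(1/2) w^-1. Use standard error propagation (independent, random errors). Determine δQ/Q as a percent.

6.16%

Let u = c + x = 80.9. δu = √(δc² + δx²) = √(0.0196 + 2.56) = 1.61, so δu/u = 0.0199.
Q is then a monomial in u, a, w:
δQ/Q = √((δu/u)² + (½·δa/a)² + (-1·δw/w)²) = √(0.000395 + 0.00337 + 2.45e-05) = 0.0616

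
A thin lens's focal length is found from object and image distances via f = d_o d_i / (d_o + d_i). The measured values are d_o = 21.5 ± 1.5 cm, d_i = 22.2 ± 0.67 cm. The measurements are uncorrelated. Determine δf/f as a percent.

∂f/∂d_o = (d_i/(d_o+d_i))² = 0.258;  ∂f/∂d_i = (d_o/(d_o+d_i))² = 0.242
δf = √((∂f/∂d_o · δd_o)² + (∂f/∂d_i · δd_i)²) = √(0.150 + 0.0263) = 0.420 cm
f = 10.9 cm, so δf/f = 0.420/10.9 = 0.0384.

3.84%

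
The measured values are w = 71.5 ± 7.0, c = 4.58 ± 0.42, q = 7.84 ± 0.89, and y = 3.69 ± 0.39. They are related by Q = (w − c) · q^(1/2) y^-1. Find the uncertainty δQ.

Let u = w − c = 66.9. δu = √(δw² + δc²) = √(49.0 + 0.176) = 7.01, so δu/u = 0.105.
Q is then a monomial in u, q, y:
δQ/Q = √((δu/u)² + (½·δq/q)² + (-1·δy/y)²) = √(0.0110 + 0.00322 + 0.0112) = 0.159
Q = 50.8, so δQ = 0.159 × 50.8 = 8.09.

8.09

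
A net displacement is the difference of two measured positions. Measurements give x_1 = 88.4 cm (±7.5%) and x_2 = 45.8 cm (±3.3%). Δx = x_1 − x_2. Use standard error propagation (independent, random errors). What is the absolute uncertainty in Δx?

6.80 cm

Sums and differences: (δΔx)² = Σ (cᵢ δxᵢ)².
  (δx_1)² = 44.0;  (δx_2)² = 2.28
δΔx = √(46.2) = 6.80 cm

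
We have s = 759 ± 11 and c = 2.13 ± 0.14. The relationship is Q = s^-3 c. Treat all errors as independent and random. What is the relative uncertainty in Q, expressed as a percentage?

7.88%

For a monomial Q ∝ s^-3, c, fractional errors add in quadrature:
  (-3·δs/s)² = (-3×0.0145)² = 0.00189;  (1·δc/c)² = (1×0.0657)² = 0.00432
δQ/Q = √(0.00621) = 0.0788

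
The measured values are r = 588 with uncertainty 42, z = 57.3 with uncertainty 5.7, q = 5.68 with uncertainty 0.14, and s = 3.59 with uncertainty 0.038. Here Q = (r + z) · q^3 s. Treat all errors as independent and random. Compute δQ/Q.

0.0995

Let u = r + z = 645. δu = √(δr² + δz²) = √(1760 + 32.5) = 42.4, so δu/u = 0.0657.
Q is then a monomial in u, q, s:
δQ/Q = √((δu/u)² + (3·δq/q)² + (1·δs/s)²) = √(0.00431 + 0.00547 + 0.000112) = 0.0995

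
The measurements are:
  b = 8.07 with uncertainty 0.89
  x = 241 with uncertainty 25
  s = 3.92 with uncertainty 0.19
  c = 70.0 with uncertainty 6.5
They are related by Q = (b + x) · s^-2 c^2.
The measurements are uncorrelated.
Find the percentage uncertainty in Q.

23.2%

Let u = b + x = 249. δu = √(δb² + δx²) = √(0.792 + 625) = 25.0, so δu/u = 0.100.
Q is then a monomial in u, s, c:
δQ/Q = √((δu/u)² + (-2·δs/s)² + (2·δc/c)²) = √(0.0101 + 0.00940 + 0.0345) = 0.232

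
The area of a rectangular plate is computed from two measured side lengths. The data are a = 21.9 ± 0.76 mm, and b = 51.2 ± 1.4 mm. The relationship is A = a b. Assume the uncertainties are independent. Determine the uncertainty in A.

49.5 mm^2

Products/powers → add relative errors in quadrature, weighted by exponent:
  (1·δa/a)² = (1×0.0347)² = 0.00120;  (1·δb/b)² = (1×0.0273)² = 0.000748
δA/A = √(0.00195) = 0.0442
A = 1120 mm^2, so δA = 0.0442 × 1120 = 49.5 mm^2.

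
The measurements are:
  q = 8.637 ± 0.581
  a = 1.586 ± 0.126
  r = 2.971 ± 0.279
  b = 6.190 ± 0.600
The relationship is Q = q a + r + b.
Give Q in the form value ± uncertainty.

22.86 ± 1.57

Let p = q·a = 13.70. δp/p = √((1·δq/q)² + (1·δa/a)²) = √(0.00453 + 0.00631) = 0.104, so δp = 1.43.
Q = p + r + b: δQ = √(δp² + δr² + δb²) = √(2.03 + 0.0778 + 0.360) = 1.57
Q = 22.86.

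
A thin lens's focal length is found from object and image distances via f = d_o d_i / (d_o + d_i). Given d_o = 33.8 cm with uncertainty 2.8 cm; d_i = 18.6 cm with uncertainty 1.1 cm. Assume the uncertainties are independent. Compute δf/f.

∂f/∂d_o = (d_i/(d_o+d_i))² = 0.126;  ∂f/∂d_i = (d_o/(d_o+d_i))² = 0.416
δf = √((∂f/∂d_o · δd_o)² + (∂f/∂d_i · δd_i)²) = √(0.124 + 0.209) = 0.578 cm
f = 12.0 cm, so δf/f = 0.578/12.0 = 0.0482.

0.0482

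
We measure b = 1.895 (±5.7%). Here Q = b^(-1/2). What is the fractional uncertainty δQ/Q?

0.0285

Q ∝ b^(-1/2), so δQ/Q = |−½| · δb/b = 0.5 × 0.0570 = 0.0285.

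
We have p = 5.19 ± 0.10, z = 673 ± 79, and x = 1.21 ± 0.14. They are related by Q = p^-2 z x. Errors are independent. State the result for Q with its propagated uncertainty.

30.2 ± 5.12

Relative error in a monomial: (δQ/Q)² = Σ (nᵢ · δxᵢ/xᵢ)².
  (-2·δp/p)² = (-2×0.0193)² = 0.00148;  (1·δz/z)² = (1×0.117)² = 0.0138;  (1·δx/x)² = (1×0.116)² = 0.0134
δQ/Q = √(0.0287) = 0.169
Q = 30.2, so δQ = 0.169 × 30.2 = 5.12.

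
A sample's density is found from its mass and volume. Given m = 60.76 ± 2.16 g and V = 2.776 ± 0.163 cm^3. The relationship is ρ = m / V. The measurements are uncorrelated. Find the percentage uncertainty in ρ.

6.86%

Products/powers → add relative errors in quadrature, weighted by exponent:
  (1·δm/m)² = (1×0.0355)² = 0.00126;  (-1·δV/V)² = (-1×0.0587)² = 0.00345
δρ/ρ = √(0.00471) = 0.0686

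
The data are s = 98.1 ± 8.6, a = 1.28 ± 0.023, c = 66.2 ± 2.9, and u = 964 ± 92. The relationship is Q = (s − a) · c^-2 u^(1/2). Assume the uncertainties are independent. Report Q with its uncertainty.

Let w = s − a = 96.8. δw = √(δs² + δa²) = √(74.0 + 0.000529) = 8.60, so δw/w = 0.0888.
Q is then a monomial in w, c, u:
δQ/Q = √((δw/w)² + (-2·δc/c)² + (½·δu/u)²) = √(0.00789 + 0.00768 + 0.00228) = 0.134
Q = 0.686, so δQ = 0.134 × 0.686 = 0.0916.

0.686 ± 0.0916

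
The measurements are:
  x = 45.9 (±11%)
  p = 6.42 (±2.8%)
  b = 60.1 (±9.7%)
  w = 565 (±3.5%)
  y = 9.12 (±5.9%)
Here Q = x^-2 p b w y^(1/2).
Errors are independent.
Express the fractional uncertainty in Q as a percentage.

24.6%

Relative error in a monomial: (δQ/Q)² = Σ (nᵢ · δxᵢ/xᵢ)².
  (-2·δx/x)² = (-2×0.110)² = 0.0484;  (1·δp/p)² = (1×0.0280)² = 0.000784;  (1·δb/b)² = (1×0.0970)² = 0.00941;  (1·δw/w)² = (1×0.0350)² = 0.00123;  (½·δy/y)² = (0.5×0.0590)² = 0.000870
δQ/Q = √(0.0607) = 0.246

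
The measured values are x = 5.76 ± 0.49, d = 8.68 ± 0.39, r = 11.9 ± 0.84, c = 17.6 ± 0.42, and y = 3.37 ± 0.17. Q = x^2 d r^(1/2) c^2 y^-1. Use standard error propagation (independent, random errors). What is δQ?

For a monomial Q ∝ x^2, d, r^(1/2), c^2, y^-1, fractional errors add in quadrature:
  (2·δx/x)² = (2×0.0851)² = 0.0289;  (1·δd/d)² = (1×0.0449)² = 0.00202;  (½·δr/r)² = (0.5×0.0706)² = 0.00125;  (2·δc/c)² = (2×0.0239)² = 0.00228;  (-1·δy/y)² = (-1×0.0504)² = 0.00254
δQ/Q = √(0.0370) = 0.192
Q = 91300, so δQ = 0.192 × 91300 = 17600.

17600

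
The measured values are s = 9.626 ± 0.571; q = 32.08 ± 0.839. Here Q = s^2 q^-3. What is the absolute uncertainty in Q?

Relative error in a monomial: (δQ/Q)² = Σ (nᵢ · δxᵢ/xᵢ)².
  (2·δs/s)² = (2×0.0593)² = 0.0141;  (-3·δq/q)² = (-3×0.0262)² = 0.00616
δQ/Q = √(0.0202) = 0.142
Q = 0.002807, so δQ = 0.142 × 0.002807 = 0.000399.

0.000399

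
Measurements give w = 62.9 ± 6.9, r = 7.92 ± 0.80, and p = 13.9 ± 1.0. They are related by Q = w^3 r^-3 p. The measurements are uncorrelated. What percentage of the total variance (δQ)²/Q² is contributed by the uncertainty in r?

(δQ/Q)² = (3·δw/w)² + (-3·δr/r)² + (1·δp/p)²
  w term: (3×0.110)² = 0.108
  r term: (-3×0.101)² = 0.0918
  p term: (1×0.0719)² = 0.00518
Total = 0.205. Share from r = 0.0918/0.205 = 0.447.

44.7%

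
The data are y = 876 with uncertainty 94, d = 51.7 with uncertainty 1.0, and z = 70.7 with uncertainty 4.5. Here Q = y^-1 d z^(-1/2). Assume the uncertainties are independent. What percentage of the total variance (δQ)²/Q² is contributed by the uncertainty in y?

(δQ/Q)² = (-1·δy/y)² + (1·δd/d)² + (−½·δz/z)²
  y term: (-1×0.107)² = 0.0115
  d term: (1×0.0193)² = 0.000374
  z term: (-0.5×0.0636)² = 0.00101
Total = 0.0129. Share from y = 0.0115/0.0129 = 0.892.

89.2%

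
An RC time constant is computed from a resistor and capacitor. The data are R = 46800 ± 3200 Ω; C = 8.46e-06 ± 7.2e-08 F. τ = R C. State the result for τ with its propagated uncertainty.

Each factor contributes (exponent × relative error)² to (δτ/τ)²:
  (1·δR/R)² = (1×0.0684)² = 0.00468;  (1·δC/C)² = (1×0.00851)² = 7.24e-05
δτ/τ = √(0.00475) = 0.0689
τ = 0.396 s, so δτ = 0.0689 × 0.396 = 0.0273 s.

0.396 ± 0.0273 s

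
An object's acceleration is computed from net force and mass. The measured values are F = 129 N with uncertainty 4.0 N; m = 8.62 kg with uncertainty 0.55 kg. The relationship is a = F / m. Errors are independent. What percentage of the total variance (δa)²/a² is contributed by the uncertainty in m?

80.9%

(δa/a)² = (1·δF/F)² + (-1·δm/m)²
  F term: (1×0.0310)² = 0.000961
  m term: (-1×0.0638)² = 0.00407
Total = 0.00503. Share from m = 0.00407/0.00503 = 0.809.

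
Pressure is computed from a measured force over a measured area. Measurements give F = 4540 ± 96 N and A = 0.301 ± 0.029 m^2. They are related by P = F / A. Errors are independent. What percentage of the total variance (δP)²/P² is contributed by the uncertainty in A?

(δP/P)² = (1·δF/F)² + (-1·δA/A)²
  F term: (1×0.0211)² = 0.000447
  A term: (-1×0.0963)² = 0.00928
Total = 0.00973. Share from A = 0.00928/0.00973 = 0.954.

95.4%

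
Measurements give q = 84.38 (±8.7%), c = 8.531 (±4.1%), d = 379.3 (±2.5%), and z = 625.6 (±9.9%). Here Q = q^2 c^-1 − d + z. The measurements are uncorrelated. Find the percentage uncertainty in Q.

15.0%

Let p = q^2·c^-1 = 834.6. δp/p = √((2·δq/q)² + (-1·δc/c)²) = √(0.0303 + 0.00168) = 0.179, so δp = 149.
Q = p − d + z: δQ = √(δp² + δd² + δz²) = √(22300 + 89.9 + 3840) = 162
Q = 1081, so δQ/Q = 162/1081 = 0.150.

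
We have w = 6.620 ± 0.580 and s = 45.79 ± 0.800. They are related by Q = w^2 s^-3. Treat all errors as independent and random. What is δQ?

Q is a product of powers, so relative uncertainties combine in quadrature:
  (2·δw/w)² = (2×0.0876)² = 0.0307;  (-3·δs/s)² = (-3×0.0175)² = 0.00275
δQ/Q = √(0.0335) = 0.183
Q = 0.0004565, so δQ = 0.183 × 0.0004565 = 8.35e-05.

8.35e-05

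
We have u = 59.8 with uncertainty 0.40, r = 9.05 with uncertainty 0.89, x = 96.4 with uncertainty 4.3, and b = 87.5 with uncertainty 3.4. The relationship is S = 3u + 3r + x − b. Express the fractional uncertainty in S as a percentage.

2.88%

Absolute uncertainties add in quadrature for a linear combination:
  (3·δu)² = 1.44;  (3·δr)² = 7.13;  (δx)² = 18.5;  (δb)² = 11.6
δS = √(38.6) = 6.21
S = 215, so δS/S = 6.21/215 = 0.0288.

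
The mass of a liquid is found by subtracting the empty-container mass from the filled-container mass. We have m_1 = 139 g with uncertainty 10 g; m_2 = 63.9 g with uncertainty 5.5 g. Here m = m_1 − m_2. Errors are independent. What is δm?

Each term contributes (cᵢ δxᵢ)² to (δm)²:
  (δm_1)² = 100;  (δm_2)² = 30.2
δm = √(130) = 11.4 g

11.4 g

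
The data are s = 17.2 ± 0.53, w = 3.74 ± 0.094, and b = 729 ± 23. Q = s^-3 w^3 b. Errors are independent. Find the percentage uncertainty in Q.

12.3%

Relative error in a monomial: (δQ/Q)² = Σ (nᵢ · δxᵢ/xᵢ)².
  (-3·δs/s)² = (-3×0.0308)² = 0.00855;  (3·δw/w)² = (3×0.0251)² = 0.00569;  (1·δb/b)² = (1×0.0316)² = 0.000995
δQ/Q = √(0.0152) = 0.123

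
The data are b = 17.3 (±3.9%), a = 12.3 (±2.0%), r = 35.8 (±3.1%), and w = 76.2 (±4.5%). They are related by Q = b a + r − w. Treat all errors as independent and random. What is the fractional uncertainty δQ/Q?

0.0580

Let p = b·a = 213. δp/p = √((1·δb/b)² + (1·δa/a)²) = √(0.00152 + 0.000400) = 0.0438, so δp = 9.33.
Q = p + r − w: δQ = √(δp² + δr² + δw²) = √(87.0 + 1.23 + 11.8) = 10.00
Q = 172, so δQ/Q = 10.00/172 = 0.0580.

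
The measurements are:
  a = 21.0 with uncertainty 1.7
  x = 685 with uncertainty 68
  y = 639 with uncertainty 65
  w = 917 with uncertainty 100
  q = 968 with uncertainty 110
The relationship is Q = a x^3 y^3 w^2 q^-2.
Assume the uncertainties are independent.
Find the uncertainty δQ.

Q is a product of powers, so relative uncertainties combine in quadrature:
  (1·δa/a)² = (1×0.0810)² = 0.00655;  (3·δx/x)² = (3×0.0993)² = 0.0887;  (3·δy/y)² = (3×0.102)² = 0.0931;  (2·δw/w)² = (2×0.109)² = 0.0476;  (-2·δq/q)² = (-2×0.114)² = 0.0517
δQ/Q = √(0.288) = 0.536
Q = 1.58e+18, so δQ = 0.536 × 1.58e+18 = 8.48e+17.

8.48e+17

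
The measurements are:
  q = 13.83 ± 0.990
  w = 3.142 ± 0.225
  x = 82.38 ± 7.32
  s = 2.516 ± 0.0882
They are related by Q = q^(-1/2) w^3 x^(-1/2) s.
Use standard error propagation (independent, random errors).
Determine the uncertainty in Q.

0.520

Since Q is a product/quotient, work with relative uncertainties:
  (−½·δq/q)² = (-0.5×0.0716)² = 0.00128;  (3·δw/w)² = (3×0.0716)² = 0.0462;  (−½·δx/x)² = (-0.5×0.0889)² = 0.00197;  (1·δs/s)² = (1×0.0351)² = 0.00123
δQ/Q = √(0.0506) = 0.225
Q = 2.312, so δQ = 0.225 × 2.312 = 0.520.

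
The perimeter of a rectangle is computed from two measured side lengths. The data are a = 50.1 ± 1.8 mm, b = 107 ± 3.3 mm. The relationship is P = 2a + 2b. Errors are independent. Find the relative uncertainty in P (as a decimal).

0.0239

Each term contributes (cᵢ δxᵢ)² to (δP)²:
  (2·δa)² = 13.0;  (2·δb)² = 43.6
δP = √(56.5) = 7.52 mm
P = 314 mm, so δP/P = 7.52/314 = 0.0239.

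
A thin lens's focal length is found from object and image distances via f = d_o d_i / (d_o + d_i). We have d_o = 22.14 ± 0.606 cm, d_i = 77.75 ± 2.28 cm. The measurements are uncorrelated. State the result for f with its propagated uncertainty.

17.23 ± 0.384 cm

∂f/∂d_o = (d_i/(d_o+d_i))² = 0.606;  ∂f/∂d_i = (d_o/(d_o+d_i))² = 0.0491
δf = √((∂f/∂d_o · δd_o)² + (∂f/∂d_i · δd_i)²) = √(0.135 + 0.0125) = 0.384 cm
f = 17.23 cm.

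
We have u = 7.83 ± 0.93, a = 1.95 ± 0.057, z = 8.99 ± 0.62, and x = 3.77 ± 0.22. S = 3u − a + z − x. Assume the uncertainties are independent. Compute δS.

S is a linear combination, so absolute uncertainties add in quadrature:
  (3·δu)² = 7.78;  (δa)² = 0.00325;  (δz)² = 0.384;  (δx)² = 0.0484
δS = √(8.22) = 2.87

2.87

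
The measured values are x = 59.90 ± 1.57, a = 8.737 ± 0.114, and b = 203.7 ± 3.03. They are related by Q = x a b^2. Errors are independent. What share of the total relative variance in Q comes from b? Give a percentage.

50.8%

(δQ/Q)² = (1·δx/x)² + (1·δa/a)² + (2·δb/b)²
  x term: (1×0.0262)² = 0.000687
  a term: (1×0.0130)² = 0.000170
  b term: (2×0.0149)² = 0.000885
Total = 0.00174. Share from b = 0.000885/0.00174 = 0.508.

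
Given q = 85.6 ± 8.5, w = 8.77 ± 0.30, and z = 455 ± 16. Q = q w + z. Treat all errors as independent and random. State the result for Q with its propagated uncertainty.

1210 ± 80.5

Let p = q·w = 751. δp/p = √((1·δq/q)² + (1·δw/w)²) = √(0.00986 + 0.00117) = 0.105, so δp = 78.8.
Q = p + z: δQ = √(δp² + δz²) = √(6220 + 256) = 80.5
Q = 1210.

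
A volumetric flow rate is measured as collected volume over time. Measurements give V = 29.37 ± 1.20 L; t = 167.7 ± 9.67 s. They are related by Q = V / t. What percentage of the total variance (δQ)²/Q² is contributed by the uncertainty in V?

(δQ/Q)² = (1·δV/V)² + (-1·δt/t)²
  V term: (1×0.0409)² = 0.00167
  t term: (-1×0.0577)² = 0.00332
Total = 0.00499. Share from V = 0.00167/0.00499 = 0.334.

33.4%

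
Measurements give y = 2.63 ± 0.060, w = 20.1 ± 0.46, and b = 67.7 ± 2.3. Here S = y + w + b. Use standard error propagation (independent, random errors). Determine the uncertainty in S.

2.35

Each term contributes (cᵢ δxᵢ)² to (δS)²:
  (δy)² = 0.00360;  (δw)² = 0.212;  (δb)² = 5.29
δS = √(5.51) = 2.35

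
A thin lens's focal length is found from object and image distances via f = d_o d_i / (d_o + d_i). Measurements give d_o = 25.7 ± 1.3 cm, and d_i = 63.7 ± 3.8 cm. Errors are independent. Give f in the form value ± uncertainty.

∂f/∂d_o = (d_i/(d_o+d_i))² = 0.508;  ∂f/∂d_i = (d_o/(d_o+d_i))² = 0.0826
δf = √((∂f/∂d_o · δd_o)² + (∂f/∂d_i · δd_i)²) = √(0.436 + 0.0986) = 0.731 cm
f = 18.3 cm.

18.3 ± 0.731 cm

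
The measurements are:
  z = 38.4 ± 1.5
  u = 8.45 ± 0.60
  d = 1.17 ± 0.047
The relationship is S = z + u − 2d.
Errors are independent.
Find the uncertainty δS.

1.62

For a sum/difference, combine absolute errors in quadrature:
  (δz)² = 2.25;  (δu)² = 0.360;  (2·δd)² = 0.00884
δS = √(2.62) = 1.62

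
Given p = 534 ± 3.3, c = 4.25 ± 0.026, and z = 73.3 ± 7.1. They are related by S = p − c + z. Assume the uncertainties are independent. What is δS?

7.83

Sums and differences: (δS)² = Σ (cᵢ δxᵢ)².
  (δp)² = 10.9;  (δc)² = 0.000676;  (δz)² = 50.4
δS = √(61.3) = 7.83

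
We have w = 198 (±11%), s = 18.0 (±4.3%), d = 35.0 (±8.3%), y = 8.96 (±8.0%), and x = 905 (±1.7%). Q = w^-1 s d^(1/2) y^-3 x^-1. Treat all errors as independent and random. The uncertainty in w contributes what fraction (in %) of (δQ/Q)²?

16.4%

(δQ/Q)² = (-1·δw/w)² + (1·δs/s)² + (½·δd/d)² + (-3·δy/y)² + (-1·δx/x)²
  w term: (-1×0.110)² = 0.0121
  s term: (1×0.0430)² = 0.00185
  d term: (0.5×0.0830)² = 0.00172
  y term: (-3×0.0800)² = 0.0576
  x term: (-1×0.0170)² = 0.000289
Total = 0.0736. Share from w = 0.0121/0.0736 = 0.164.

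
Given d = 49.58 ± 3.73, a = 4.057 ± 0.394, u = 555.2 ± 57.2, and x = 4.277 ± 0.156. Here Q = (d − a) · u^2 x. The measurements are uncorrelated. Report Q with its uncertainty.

(6.002 ± 1.35) × 10^7

Let w = d − a = 45.52. δw = √(δd² + δa²) = √(13.9 + 0.155) = 3.75, so δw/w = 0.0824.
Q is then a monomial in w, u, x:
δQ/Q = √((δw/w)² + (2·δu/u)² + (1·δx/x)²) = √(0.00679 + 0.0425 + 0.00133) = 0.225
Q = 6.002e+07, so δQ = 0.225 × 6.002e+07 = 1.35e+07.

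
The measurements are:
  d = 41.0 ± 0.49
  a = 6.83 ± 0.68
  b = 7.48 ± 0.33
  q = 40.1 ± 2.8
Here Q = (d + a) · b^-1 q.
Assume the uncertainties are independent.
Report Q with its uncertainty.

Let u = d + a = 47.8. δu = √(δd² + δa²) = √(0.240 + 0.462) = 0.838, so δu/u = 0.0175.
Q is then a monomial in u, b, q:
δQ/Q = √((δu/u)² + (-1·δb/b)² + (1·δq/q)²) = √(0.000307 + 0.00195 + 0.00488) = 0.0844
Q = 256, so δQ = 0.0844 × 256 = 21.7.

256 ± 21.7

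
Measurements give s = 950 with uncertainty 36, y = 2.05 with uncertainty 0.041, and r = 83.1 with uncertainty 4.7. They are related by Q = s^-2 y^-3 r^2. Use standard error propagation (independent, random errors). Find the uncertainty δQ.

0.000132

Each factor contributes (exponent × relative error)² to (δQ/Q)²:
  (-2·δs/s)² = (-2×0.0379)² = 0.00574;  (-3·δy/y)² = (-3×0.0200)² = 0.00360;  (2·δr/r)² = (2×0.0566)² = 0.0128
δQ/Q = √(0.0221) = 0.149
Q = 0.000888, so δQ = 0.149 × 0.000888 = 0.000132.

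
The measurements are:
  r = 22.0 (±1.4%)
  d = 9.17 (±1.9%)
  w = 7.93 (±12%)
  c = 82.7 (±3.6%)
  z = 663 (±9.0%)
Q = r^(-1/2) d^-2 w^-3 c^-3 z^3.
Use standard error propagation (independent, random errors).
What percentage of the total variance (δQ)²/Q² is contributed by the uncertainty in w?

60.1%

(δQ/Q)² = (−½·δr/r)² + (-2·δd/d)² + (-3·δw/w)² + (-3·δc/c)² + (3·δz/z)²
  r term: (-0.5×0.0140)² = 4.9e-05
  d term: (-2×0.0190)² = 0.00144
  w term: (-3×0.120)² = 0.130
  c term: (-3×0.0360)² = 0.0117
  z term: (3×0.0900)² = 0.0729
Total = 0.216. Share from w = 0.130/0.216 = 0.601.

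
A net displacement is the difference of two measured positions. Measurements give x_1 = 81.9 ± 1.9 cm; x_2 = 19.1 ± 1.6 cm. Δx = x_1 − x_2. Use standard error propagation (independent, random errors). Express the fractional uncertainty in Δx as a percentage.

Sums and differences: (δΔx)² = Σ (cᵢ δxᵢ)².
  (δx_1)² = 3.61;  (δx_2)² = 2.56
δΔx = √(6.17) = 2.48 cm
Δx = 62.8 cm, so δΔx/Δx = 2.48/62.8 = 0.0396.

3.96%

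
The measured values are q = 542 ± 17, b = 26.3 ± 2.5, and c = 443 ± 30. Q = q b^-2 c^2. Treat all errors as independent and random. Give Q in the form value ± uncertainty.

(1.54 ± 0.362) × 10^5

Q is a product of powers, so relative uncertainties combine in quadrature:
  (1·δq/q)² = (1×0.0314)² = 0.000984;  (-2·δb/b)² = (-2×0.0951)² = 0.0361;  (2·δc/c)² = (2×0.0677)² = 0.0183
δQ/Q = √(0.0555) = 0.236
Q = 1.54e+05, so δQ = 0.236 × 1.54e+05 = 36200.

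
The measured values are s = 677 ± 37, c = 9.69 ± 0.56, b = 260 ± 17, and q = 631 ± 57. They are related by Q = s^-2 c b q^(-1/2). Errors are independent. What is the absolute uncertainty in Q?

Relative error in a monomial: (δQ/Q)² = Σ (nᵢ · δxᵢ/xᵢ)².
  (-2·δs/s)² = (-2×0.0547)² = 0.0119;  (1·δc/c)² = (1×0.0578)² = 0.00334;  (1·δb/b)² = (1×0.0654)² = 0.00428;  (−½·δq/q)² = (-0.5×0.0903)² = 0.00204
δQ/Q = √(0.0216) = 0.147
Q = 0.000219, so δQ = 0.147 × 0.000219 = 3.22e-05.

3.22e-05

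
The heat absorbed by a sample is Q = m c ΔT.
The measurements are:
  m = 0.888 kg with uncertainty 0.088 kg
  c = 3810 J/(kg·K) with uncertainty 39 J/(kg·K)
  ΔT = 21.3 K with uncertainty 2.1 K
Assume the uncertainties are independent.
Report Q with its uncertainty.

72100 ± 10100 J

For a monomial Q ∝ m, c, ΔT, fractional errors add in quadrature:
  (1·δm/m)² = (1×0.0991)² = 0.00982;  (1·δc/c)² = (1×0.0102)² = 0.000105;  (1·δΔT/ΔT)² = (1×0.0986)² = 0.00972
δQ/Q = √(0.0196) = 0.140
Q = 72100 J, so δQ = 0.140 × 72100 = 10100 J.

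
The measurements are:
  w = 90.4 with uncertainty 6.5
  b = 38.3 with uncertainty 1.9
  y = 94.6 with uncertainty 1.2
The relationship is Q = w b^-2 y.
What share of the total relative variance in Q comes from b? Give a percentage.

64.9%

(δQ/Q)² = (1·δw/w)² + (-2·δb/b)² + (1·δy/y)²
  w term: (1×0.0719)² = 0.00517
  b term: (-2×0.0496)² = 0.00984
  y term: (1×0.0127)² = 0.000161
Total = 0.0152. Share from b = 0.00984/0.0152 = 0.649.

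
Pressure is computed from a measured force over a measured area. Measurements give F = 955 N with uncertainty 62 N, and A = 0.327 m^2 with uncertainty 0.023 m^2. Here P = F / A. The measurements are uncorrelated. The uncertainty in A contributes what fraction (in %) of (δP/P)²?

(δP/P)² = (1·δF/F)² + (-1·δA/A)²
  F term: (1×0.0649)² = 0.00421
  A term: (-1×0.0703)² = 0.00495
Total = 0.00916. Share from A = 0.00495/0.00916 = 0.540.

54.0%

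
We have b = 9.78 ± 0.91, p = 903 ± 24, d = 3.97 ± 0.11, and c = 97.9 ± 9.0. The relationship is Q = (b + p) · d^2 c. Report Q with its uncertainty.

(1.41 ± 0.156) × 10^6

Let u = b + p = 913. δu = √(δb² + δp²) = √(0.828 + 576) = 24.0, so δu/u = 0.0263.
Q is then a monomial in u, d, c:
δQ/Q = √((δu/u)² + (2·δd/d)² + (1·δc/c)²) = √(0.000692 + 0.00307 + 0.00845) = 0.111
Q = 1.41e+06, so δQ = 0.111 × 1.41e+06 = 1.56e+05.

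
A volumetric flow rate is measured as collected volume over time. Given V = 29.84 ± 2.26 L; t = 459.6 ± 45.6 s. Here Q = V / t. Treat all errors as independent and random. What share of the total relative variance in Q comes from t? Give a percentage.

63.2%

(δQ/Q)² = (1·δV/V)² + (-1·δt/t)²
  V term: (1×0.0757)² = 0.00574
  t term: (-1×0.0992)² = 0.00984
Total = 0.0156. Share from t = 0.00984/0.0156 = 0.632.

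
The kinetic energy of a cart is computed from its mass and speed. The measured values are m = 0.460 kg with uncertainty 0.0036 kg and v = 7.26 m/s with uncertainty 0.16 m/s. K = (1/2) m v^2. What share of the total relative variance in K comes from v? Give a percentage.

96.9%

(δK/K)² = (1·δm/m)² + (2·δv/v)²
  m term: (1×0.00783)² = 6.12e-05
  v term: (2×0.0220)² = 0.00194
Total = 0.00200. Share from v = 0.00194/0.00200 = 0.969.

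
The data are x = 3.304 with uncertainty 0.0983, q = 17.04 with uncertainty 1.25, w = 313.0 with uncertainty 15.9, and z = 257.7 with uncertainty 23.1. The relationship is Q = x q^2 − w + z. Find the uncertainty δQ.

146

Let p = x·q^2 = 959.4. δp/p = √((1·δx/x)² + (2·δq/q)²) = √(0.000885 + 0.0215) = 0.150, so δp = 144.
Q = p − w + z: δQ = √(δp² + δw² + δz²) = √(20600 + 253 + 534) = 146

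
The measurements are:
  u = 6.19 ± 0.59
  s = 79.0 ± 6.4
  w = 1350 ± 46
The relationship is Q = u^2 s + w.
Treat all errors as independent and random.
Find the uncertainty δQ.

Let p = u^2·s = 3030. δp/p = √((2·δu/u)² + (1·δs/s)²) = √(0.0363 + 0.00656) = 0.207, so δp = 627.
Q = p + w: δQ = √(δp² + δw²) = √(3.93e+05 + 2120) = 629

629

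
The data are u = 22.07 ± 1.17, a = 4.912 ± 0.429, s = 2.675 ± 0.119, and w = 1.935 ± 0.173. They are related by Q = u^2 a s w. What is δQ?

Since Q is a product/quotient, work with relative uncertainties:
  (2·δu/u)² = (2×0.0530)² = 0.0112;  (1·δa/a)² = (1×0.0873)² = 0.00763;  (1·δs/s)² = (1×0.0445)² = 0.00198;  (1·δw/w)² = (1×0.0894)² = 0.00799
δQ/Q = √(0.0288) = 0.170
Q = 12380, so δQ = 0.170 × 12380 = 2100.

2100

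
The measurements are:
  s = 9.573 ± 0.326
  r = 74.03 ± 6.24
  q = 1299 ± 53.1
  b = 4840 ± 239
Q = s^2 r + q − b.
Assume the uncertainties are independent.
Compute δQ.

Let p = s^2·r = 6784. δp/p = √((2·δs/s)² + (1·δr/r)²) = √(0.00464 + 0.00710) = 0.108, so δp = 735.
Q = p + q − b: δQ = √(δp² + δq² + δb²) = √(5.41e+05 + 2820 + 57100) = 775

775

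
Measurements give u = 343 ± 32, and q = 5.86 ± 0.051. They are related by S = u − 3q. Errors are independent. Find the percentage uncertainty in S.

9.83%

S is a linear combination, so absolute uncertainties add in quadrature:
  (δu)² = 1020;  (3·δq)² = 0.0234
δS = √(1020) = 32.0
S = 325, so δS/S = 32.0/325 = 0.0983.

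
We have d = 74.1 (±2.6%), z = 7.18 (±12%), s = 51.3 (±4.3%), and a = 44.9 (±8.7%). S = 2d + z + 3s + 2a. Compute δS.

11.0

S is a linear combination, so absolute uncertainties add in quadrature:
  (2·δd)² = 14.8;  (δz)² = 0.742;  (3·δs)² = 43.8;  (2·δa)² = 61.0
δS = √(120) = 11.0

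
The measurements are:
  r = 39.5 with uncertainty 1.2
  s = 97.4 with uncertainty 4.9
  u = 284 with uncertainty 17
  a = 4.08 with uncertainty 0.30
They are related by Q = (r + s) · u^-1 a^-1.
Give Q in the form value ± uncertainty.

0.118 ± 0.0120

Let w = r + s = 137. δw = √(δr² + δs²) = √(1.44 + 24.0) = 5.04, so δw/w = 0.0369.
Q is then a monomial in w, u, a:
δQ/Q = √((δw/w)² + (-1·δu/u)² + (-1·δa/a)²) = √(0.00136 + 0.00358 + 0.00541) = 0.102
Q = 0.118, so δQ = 0.102 × 0.118 = 0.0120.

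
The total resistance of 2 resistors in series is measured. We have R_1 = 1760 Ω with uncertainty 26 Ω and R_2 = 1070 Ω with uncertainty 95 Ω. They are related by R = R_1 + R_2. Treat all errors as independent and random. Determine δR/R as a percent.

Absolute uncertainties add in quadrature for a linear combination:
  (δR_1)² = 676;  (δR_2)² = 9020
δR = √(9700) = 98.5 Ω
R = 2830 Ω, so δR/R = 98.5/2830 = 0.0348.

3.48%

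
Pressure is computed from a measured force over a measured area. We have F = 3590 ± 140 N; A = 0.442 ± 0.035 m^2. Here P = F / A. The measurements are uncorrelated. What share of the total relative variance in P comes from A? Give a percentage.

80.5%

(δP/P)² = (1·δF/F)² + (-1·δA/A)²
  F term: (1×0.0390)² = 0.00152
  A term: (-1×0.0792)² = 0.00627
Total = 0.00779. Share from A = 0.00627/0.00779 = 0.805.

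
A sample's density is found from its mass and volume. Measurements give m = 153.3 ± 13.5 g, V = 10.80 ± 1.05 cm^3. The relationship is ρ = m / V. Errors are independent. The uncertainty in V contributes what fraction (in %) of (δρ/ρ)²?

54.9%

(δρ/ρ)² = (1·δm/m)² + (-1·δV/V)²
  m term: (1×0.0881)² = 0.00776
  V term: (-1×0.0972)² = 0.00945
Total = 0.0172. Share from V = 0.00945/0.0172 = 0.549.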